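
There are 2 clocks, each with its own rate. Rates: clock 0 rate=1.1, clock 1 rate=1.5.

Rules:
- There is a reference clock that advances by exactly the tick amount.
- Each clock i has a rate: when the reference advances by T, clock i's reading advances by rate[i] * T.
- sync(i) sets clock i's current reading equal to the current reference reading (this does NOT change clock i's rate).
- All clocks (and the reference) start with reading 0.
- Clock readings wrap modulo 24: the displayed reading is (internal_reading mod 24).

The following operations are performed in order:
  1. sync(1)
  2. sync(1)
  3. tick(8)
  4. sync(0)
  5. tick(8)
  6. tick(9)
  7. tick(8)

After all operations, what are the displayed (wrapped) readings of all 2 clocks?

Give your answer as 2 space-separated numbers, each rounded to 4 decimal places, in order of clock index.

Answer: 11.5000 1.5000

Derivation:
After op 1 sync(1): ref=0.0000 raw=[0.0000 0.0000]
After op 2 sync(1): ref=0.0000 raw=[0.0000 0.0000]
After op 3 tick(8): ref=8.0000 raw=[8.8000 12.0000]
After op 4 sync(0): ref=8.0000 raw=[8.0000 12.0000]
After op 5 tick(8): ref=16.0000 raw=[16.8000 24.0000]
After op 6 tick(9): ref=25.0000 raw=[26.7000 37.5000]
After op 7 tick(8): ref=33.0000 raw=[35.5000 49.5000]
Wrap final raw readings (mod 24): 35.5000 mod 24 = 11.5000; 49.5000 mod 24 = 1.5000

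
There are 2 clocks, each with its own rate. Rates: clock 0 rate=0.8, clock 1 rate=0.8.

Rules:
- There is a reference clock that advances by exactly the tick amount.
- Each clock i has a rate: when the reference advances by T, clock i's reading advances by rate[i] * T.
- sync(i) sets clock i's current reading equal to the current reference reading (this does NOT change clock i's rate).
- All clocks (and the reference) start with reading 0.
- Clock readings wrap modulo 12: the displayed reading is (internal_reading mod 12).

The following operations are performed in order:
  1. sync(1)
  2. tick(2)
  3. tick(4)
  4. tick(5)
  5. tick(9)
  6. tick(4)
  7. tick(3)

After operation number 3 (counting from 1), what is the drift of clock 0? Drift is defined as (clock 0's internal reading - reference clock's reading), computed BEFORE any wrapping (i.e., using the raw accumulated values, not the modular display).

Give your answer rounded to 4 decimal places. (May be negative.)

Answer: -1.2000

Derivation:
After op 1 sync(1): ref=0.0000 raw=[0.0000 0.0000]
After op 2 tick(2): ref=2.0000 raw=[1.6000 1.6000]
After op 3 tick(4): ref=6.0000 raw=[4.8000 4.8000]
Drift of clock 0 after op 3: 4.8000 - 6.0000 = -1.2000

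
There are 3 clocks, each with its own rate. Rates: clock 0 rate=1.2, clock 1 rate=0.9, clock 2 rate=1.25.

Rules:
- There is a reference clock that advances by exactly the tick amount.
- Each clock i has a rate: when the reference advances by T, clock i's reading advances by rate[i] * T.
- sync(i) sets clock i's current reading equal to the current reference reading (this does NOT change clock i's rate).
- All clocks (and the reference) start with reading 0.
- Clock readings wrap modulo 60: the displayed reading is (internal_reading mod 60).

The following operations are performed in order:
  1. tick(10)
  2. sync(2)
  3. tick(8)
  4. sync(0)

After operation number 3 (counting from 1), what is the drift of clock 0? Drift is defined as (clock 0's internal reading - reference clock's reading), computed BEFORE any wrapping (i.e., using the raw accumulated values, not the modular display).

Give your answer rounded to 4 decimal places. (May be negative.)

Answer: 3.6000

Derivation:
After op 1 tick(10): ref=10.0000 raw=[12.0000 9.0000 12.5000]
After op 2 sync(2): ref=10.0000 raw=[12.0000 9.0000 10.0000]
After op 3 tick(8): ref=18.0000 raw=[21.6000 16.2000 20.0000]
Drift of clock 0 after op 3: 21.6000 - 18.0000 = 3.6000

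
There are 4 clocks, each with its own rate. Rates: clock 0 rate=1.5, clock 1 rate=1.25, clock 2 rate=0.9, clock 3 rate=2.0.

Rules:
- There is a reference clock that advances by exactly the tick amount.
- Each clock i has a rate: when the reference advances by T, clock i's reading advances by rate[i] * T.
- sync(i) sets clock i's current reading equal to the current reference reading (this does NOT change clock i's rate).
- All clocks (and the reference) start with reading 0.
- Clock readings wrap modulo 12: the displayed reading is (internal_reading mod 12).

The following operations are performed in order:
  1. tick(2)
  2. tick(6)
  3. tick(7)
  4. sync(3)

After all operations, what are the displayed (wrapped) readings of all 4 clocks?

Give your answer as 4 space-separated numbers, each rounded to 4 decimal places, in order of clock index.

Answer: 10.5000 6.7500 1.5000 3.0000

Derivation:
After op 1 tick(2): ref=2.0000 raw=[3.0000 2.5000 1.8000 4.0000]
After op 2 tick(6): ref=8.0000 raw=[12.0000 10.0000 7.2000 16.0000]
After op 3 tick(7): ref=15.0000 raw=[22.5000 18.7500 13.5000 30.0000]
After op 4 sync(3): ref=15.0000 raw=[22.5000 18.7500 13.5000 15.0000]
Wrap final raw readings (mod 12): 22.5000 mod 12 = 10.5000; 18.7500 mod 12 = 6.7500; 13.5000 mod 12 = 1.5000; 15.0000 mod 12 = 3.0000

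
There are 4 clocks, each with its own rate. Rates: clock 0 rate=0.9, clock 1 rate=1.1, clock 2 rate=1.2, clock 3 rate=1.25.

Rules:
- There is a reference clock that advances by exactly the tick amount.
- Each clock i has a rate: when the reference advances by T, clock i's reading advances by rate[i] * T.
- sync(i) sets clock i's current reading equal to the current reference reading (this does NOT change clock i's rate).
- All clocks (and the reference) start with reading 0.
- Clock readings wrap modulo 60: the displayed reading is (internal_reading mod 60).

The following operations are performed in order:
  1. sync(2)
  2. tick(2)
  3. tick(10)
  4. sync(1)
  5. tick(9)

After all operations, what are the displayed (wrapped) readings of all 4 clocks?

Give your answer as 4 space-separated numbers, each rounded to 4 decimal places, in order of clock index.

Answer: 18.9000 21.9000 25.2000 26.2500

Derivation:
After op 1 sync(2): ref=0.0000 raw=[0.0000 0.0000 0.0000 0.0000]
After op 2 tick(2): ref=2.0000 raw=[1.8000 2.2000 2.4000 2.5000]
After op 3 tick(10): ref=12.0000 raw=[10.8000 13.2000 14.4000 15.0000]
After op 4 sync(1): ref=12.0000 raw=[10.8000 12.0000 14.4000 15.0000]
After op 5 tick(9): ref=21.0000 raw=[18.9000 21.9000 25.2000 26.2500]
Wrap final raw readings (mod 60): 18.9000 mod 60 = 18.9000; 21.9000 mod 60 = 21.9000; 25.2000 mod 60 = 25.2000; 26.2500 mod 60 = 26.2500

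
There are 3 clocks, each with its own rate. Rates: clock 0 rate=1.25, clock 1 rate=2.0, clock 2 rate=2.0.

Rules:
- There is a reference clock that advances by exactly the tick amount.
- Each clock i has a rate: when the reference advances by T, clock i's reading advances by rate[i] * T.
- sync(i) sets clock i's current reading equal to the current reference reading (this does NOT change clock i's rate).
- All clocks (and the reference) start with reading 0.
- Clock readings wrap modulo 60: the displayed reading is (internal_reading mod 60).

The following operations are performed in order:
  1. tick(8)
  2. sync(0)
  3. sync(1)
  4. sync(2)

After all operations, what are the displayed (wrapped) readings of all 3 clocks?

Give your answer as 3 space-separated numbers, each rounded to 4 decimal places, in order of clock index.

Answer: 8.0000 8.0000 8.0000

Derivation:
After op 1 tick(8): ref=8.0000 raw=[10.0000 16.0000 16.0000]
After op 2 sync(0): ref=8.0000 raw=[8.0000 16.0000 16.0000]
After op 3 sync(1): ref=8.0000 raw=[8.0000 8.0000 16.0000]
After op 4 sync(2): ref=8.0000 raw=[8.0000 8.0000 8.0000]
Wrap final raw readings (mod 60): 8.0000 mod 60 = 8.0000; 8.0000 mod 60 = 8.0000; 8.0000 mod 60 = 8.0000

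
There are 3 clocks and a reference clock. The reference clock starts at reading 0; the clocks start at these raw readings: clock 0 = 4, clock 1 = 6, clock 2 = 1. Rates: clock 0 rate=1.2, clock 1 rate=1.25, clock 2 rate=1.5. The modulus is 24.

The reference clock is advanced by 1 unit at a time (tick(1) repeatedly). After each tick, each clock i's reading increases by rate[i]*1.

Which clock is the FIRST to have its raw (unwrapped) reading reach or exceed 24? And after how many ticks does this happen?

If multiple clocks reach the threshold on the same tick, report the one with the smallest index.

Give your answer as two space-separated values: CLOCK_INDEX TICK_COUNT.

clock 0: start=4, rate=1.2, needs 24-4 = 20; ticks = ceil(20/1.2) = ceil(16.6667) = 17; reading at tick 17 = 4 + 1.2*17 = 24.4000
clock 1: start=6, rate=1.25, needs 24-6 = 18; ticks = ceil(18/1.25) = ceil(14.4000) = 15; reading at tick 15 = 6 + 1.25*15 = 24.7500
clock 2: start=1, rate=1.5, needs 24-1 = 23; ticks = ceil(23/1.5) = ceil(15.3333) = 16; reading at tick 16 = 1 + 1.5*16 = 25.0000
Minimum tick count = 15; winners = [1]; smallest index = 1

Answer: 1 15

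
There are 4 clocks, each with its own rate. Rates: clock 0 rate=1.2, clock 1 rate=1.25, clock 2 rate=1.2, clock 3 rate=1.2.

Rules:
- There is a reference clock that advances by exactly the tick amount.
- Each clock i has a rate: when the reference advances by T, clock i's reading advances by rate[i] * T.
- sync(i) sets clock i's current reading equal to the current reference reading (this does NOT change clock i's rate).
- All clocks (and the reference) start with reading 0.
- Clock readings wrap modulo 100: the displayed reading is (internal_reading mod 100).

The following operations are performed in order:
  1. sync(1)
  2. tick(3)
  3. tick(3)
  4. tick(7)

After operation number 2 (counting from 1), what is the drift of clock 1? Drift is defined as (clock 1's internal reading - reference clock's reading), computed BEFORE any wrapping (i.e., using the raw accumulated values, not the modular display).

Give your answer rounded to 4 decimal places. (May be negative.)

After op 1 sync(1): ref=0.0000 raw=[0.0000 0.0000 0.0000 0.0000]
After op 2 tick(3): ref=3.0000 raw=[3.6000 3.7500 3.6000 3.6000]
Drift of clock 1 after op 2: 3.7500 - 3.0000 = 0.7500

Answer: 0.7500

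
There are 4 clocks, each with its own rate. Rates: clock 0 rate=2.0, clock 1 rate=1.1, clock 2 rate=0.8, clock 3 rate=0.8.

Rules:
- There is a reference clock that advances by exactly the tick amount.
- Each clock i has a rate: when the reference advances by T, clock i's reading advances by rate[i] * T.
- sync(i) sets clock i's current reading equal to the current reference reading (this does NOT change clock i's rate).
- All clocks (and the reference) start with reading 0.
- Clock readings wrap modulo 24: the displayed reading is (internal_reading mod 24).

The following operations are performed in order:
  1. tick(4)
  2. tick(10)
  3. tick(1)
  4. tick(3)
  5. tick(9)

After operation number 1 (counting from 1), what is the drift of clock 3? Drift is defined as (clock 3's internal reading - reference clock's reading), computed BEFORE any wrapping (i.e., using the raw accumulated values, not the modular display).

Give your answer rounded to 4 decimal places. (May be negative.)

After op 1 tick(4): ref=4.0000 raw=[8.0000 4.4000 3.2000 3.2000]
Drift of clock 3 after op 1: 3.2000 - 4.0000 = -0.8000

Answer: -0.8000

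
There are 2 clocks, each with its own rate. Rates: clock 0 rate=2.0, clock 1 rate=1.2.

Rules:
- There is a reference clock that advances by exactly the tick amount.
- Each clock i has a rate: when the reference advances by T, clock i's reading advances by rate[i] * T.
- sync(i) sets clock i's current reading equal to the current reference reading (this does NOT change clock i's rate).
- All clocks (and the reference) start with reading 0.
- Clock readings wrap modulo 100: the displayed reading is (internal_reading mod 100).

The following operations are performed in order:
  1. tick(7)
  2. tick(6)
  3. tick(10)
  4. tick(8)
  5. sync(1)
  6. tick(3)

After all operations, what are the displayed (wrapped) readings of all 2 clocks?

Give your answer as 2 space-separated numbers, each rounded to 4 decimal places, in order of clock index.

After op 1 tick(7): ref=7.0000 raw=[14.0000 8.4000]
After op 2 tick(6): ref=13.0000 raw=[26.0000 15.6000]
After op 3 tick(10): ref=23.0000 raw=[46.0000 27.6000]
After op 4 tick(8): ref=31.0000 raw=[62.0000 37.2000]
After op 5 sync(1): ref=31.0000 raw=[62.0000 31.0000]
After op 6 tick(3): ref=34.0000 raw=[68.0000 34.6000]
Wrap final raw readings (mod 100): 68.0000 mod 100 = 68.0000; 34.6000 mod 100 = 34.6000

Answer: 68.0000 34.6000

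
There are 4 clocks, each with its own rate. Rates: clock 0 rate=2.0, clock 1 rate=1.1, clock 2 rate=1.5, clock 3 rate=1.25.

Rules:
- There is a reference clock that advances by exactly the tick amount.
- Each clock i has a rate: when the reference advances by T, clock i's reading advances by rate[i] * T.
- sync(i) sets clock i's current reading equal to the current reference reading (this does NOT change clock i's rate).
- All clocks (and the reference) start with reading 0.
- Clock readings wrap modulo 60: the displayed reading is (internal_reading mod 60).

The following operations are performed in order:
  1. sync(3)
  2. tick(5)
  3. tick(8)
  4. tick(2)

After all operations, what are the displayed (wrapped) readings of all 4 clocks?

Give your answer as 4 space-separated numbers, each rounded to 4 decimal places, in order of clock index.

After op 1 sync(3): ref=0.0000 raw=[0.0000 0.0000 0.0000 0.0000]
After op 2 tick(5): ref=5.0000 raw=[10.0000 5.5000 7.5000 6.2500]
After op 3 tick(8): ref=13.0000 raw=[26.0000 14.3000 19.5000 16.2500]
After op 4 tick(2): ref=15.0000 raw=[30.0000 16.5000 22.5000 18.7500]
Wrap final raw readings (mod 60): 30.0000 mod 60 = 30.0000; 16.5000 mod 60 = 16.5000; 22.5000 mod 60 = 22.5000; 18.7500 mod 60 = 18.7500

Answer: 30.0000 16.5000 22.5000 18.7500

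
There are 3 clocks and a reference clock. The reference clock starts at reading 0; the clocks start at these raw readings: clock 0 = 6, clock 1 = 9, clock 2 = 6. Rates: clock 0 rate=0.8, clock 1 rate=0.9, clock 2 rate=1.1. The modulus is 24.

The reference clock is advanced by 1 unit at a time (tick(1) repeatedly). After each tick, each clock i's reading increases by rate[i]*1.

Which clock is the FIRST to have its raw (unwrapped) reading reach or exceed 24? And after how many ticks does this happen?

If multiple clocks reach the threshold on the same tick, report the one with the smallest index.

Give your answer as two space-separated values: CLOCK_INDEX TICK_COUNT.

clock 0: start=6, rate=0.8, needs 24-6 = 18; ticks = ceil(18/0.8) = ceil(22.5000) = 23; reading at tick 23 = 6 + 0.8*23 = 24.4000
clock 1: start=9, rate=0.9, needs 24-9 = 15; ticks = ceil(15/0.9) = ceil(16.6667) = 17; reading at tick 17 = 9 + 0.9*17 = 24.3000
clock 2: start=6, rate=1.1, needs 24-6 = 18; ticks = ceil(18/1.1) = ceil(16.3636) = 17; reading at tick 17 = 6 + 1.1*17 = 24.7000
Minimum tick count = 17; winners = [1, 2]; smallest index = 1

Answer: 1 17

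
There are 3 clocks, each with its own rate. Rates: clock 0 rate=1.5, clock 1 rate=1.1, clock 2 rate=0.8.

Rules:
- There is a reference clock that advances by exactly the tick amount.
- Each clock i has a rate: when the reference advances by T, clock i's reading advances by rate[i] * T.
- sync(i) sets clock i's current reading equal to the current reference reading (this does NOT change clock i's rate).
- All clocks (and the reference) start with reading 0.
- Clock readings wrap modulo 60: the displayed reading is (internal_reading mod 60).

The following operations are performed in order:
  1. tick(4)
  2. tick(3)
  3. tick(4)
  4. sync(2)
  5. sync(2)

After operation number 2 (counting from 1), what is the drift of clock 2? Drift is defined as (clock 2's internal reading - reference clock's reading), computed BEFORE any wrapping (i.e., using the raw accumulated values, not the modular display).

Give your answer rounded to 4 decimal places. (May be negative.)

After op 1 tick(4): ref=4.0000 raw=[6.0000 4.4000 3.2000]
After op 2 tick(3): ref=7.0000 raw=[10.5000 7.7000 5.6000]
Drift of clock 2 after op 2: 5.6000 - 7.0000 = -1.4000

Answer: -1.4000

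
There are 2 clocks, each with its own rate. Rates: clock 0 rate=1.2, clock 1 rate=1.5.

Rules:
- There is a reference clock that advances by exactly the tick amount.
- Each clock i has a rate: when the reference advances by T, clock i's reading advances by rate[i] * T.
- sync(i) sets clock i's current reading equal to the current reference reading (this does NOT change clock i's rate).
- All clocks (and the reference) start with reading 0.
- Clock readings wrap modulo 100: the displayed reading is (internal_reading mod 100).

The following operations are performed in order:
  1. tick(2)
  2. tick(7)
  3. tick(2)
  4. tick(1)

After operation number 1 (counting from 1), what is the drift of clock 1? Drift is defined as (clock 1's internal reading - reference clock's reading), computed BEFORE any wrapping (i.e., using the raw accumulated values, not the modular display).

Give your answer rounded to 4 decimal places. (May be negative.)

Answer: 1.0000

Derivation:
After op 1 tick(2): ref=2.0000 raw=[2.4000 3.0000]
Drift of clock 1 after op 1: 3.0000 - 2.0000 = 1.0000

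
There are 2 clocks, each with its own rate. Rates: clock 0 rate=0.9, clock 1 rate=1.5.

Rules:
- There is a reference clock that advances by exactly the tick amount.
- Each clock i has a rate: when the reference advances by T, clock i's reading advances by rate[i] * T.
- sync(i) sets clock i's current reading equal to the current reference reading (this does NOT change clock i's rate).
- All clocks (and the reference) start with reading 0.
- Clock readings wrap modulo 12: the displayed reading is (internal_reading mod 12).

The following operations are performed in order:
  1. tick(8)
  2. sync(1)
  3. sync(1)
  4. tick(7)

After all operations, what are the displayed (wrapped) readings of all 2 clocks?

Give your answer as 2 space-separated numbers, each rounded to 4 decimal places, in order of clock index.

Answer: 1.5000 6.5000

Derivation:
After op 1 tick(8): ref=8.0000 raw=[7.2000 12.0000]
After op 2 sync(1): ref=8.0000 raw=[7.2000 8.0000]
After op 3 sync(1): ref=8.0000 raw=[7.2000 8.0000]
After op 4 tick(7): ref=15.0000 raw=[13.5000 18.5000]
Wrap final raw readings (mod 12): 13.5000 mod 12 = 1.5000; 18.5000 mod 12 = 6.5000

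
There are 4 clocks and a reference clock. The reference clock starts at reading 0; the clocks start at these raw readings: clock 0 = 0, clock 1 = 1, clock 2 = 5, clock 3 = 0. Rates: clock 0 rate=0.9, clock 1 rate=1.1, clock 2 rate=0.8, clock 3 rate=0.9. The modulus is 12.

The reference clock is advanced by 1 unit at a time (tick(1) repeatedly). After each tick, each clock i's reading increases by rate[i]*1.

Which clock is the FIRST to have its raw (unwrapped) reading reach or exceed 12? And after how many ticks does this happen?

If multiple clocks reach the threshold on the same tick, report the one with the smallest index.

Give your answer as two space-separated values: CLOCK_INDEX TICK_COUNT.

clock 0: start=0, rate=0.9, needs 12-0 = 12; ticks = ceil(12/0.9) = ceil(13.3333) = 14; reading at tick 14 = 0 + 0.9*14 = 12.6000
clock 1: start=1, rate=1.1, needs 12-1 = 11; ticks = ceil(11/1.1) = ceil(10.0000) = 10; reading at tick 10 = 1 + 1.1*10 = 12.0000
clock 2: start=5, rate=0.8, needs 12-5 = 7; ticks = ceil(7/0.8) = ceil(8.7500) = 9; reading at tick 9 = 5 + 0.8*9 = 12.2000
clock 3: start=0, rate=0.9, needs 12-0 = 12; ticks = ceil(12/0.9) = ceil(13.3333) = 14; reading at tick 14 = 0 + 0.9*14 = 12.6000
Minimum tick count = 9; winners = [2]; smallest index = 2

Answer: 2 9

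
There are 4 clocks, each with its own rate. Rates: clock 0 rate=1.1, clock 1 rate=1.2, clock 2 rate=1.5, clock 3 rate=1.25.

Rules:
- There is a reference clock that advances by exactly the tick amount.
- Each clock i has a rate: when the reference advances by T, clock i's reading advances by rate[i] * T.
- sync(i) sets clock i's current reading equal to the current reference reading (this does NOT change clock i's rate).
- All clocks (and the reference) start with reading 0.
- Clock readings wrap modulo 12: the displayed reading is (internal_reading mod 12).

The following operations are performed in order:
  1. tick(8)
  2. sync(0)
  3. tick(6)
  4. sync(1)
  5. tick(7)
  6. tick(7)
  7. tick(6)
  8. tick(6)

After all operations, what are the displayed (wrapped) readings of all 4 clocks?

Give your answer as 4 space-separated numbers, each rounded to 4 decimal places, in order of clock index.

Answer: 7.2000 9.2000 0.0000 2.0000

Derivation:
After op 1 tick(8): ref=8.0000 raw=[8.8000 9.6000 12.0000 10.0000]
After op 2 sync(0): ref=8.0000 raw=[8.0000 9.6000 12.0000 10.0000]
After op 3 tick(6): ref=14.0000 raw=[14.6000 16.8000 21.0000 17.5000]
After op 4 sync(1): ref=14.0000 raw=[14.6000 14.0000 21.0000 17.5000]
After op 5 tick(7): ref=21.0000 raw=[22.3000 22.4000 31.5000 26.2500]
After op 6 tick(7): ref=28.0000 raw=[30.0000 30.8000 42.0000 35.0000]
After op 7 tick(6): ref=34.0000 raw=[36.6000 38.0000 51.0000 42.5000]
After op 8 tick(6): ref=40.0000 raw=[43.2000 45.2000 60.0000 50.0000]
Wrap final raw readings (mod 12): 43.2000 mod 12 = 7.2000; 45.2000 mod 12 = 9.2000; 60.0000 mod 12 = 0.0000; 50.0000 mod 12 = 2.0000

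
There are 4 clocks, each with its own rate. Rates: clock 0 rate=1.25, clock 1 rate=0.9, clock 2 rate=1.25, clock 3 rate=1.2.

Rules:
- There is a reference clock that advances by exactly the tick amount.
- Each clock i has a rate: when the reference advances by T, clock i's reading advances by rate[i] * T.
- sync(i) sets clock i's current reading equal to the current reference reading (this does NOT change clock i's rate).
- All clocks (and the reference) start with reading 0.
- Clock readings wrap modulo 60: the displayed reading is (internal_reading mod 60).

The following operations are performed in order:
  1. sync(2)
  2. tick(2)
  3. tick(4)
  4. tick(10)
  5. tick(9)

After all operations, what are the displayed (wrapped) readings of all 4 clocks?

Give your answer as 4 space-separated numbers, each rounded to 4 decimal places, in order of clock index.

After op 1 sync(2): ref=0.0000 raw=[0.0000 0.0000 0.0000 0.0000]
After op 2 tick(2): ref=2.0000 raw=[2.5000 1.8000 2.5000 2.4000]
After op 3 tick(4): ref=6.0000 raw=[7.5000 5.4000 7.5000 7.2000]
After op 4 tick(10): ref=16.0000 raw=[20.0000 14.4000 20.0000 19.2000]
After op 5 tick(9): ref=25.0000 raw=[31.2500 22.5000 31.2500 30.0000]
Wrap final raw readings (mod 60): 31.2500 mod 60 = 31.2500; 22.5000 mod 60 = 22.5000; 31.2500 mod 60 = 31.2500; 30.0000 mod 60 = 30.0000

Answer: 31.2500 22.5000 31.2500 30.0000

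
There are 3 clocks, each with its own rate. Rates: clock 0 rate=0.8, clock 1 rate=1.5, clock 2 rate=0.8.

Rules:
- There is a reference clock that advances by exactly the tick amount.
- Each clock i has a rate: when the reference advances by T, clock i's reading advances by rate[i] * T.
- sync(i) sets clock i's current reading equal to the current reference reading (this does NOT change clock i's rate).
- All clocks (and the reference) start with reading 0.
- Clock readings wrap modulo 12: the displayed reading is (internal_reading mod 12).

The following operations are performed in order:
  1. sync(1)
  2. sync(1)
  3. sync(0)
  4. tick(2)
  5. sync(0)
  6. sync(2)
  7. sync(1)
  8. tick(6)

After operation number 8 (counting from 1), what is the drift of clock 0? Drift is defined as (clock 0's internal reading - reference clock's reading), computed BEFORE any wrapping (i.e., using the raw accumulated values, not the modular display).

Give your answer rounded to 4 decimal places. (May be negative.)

Answer: -1.2000

Derivation:
After op 1 sync(1): ref=0.0000 raw=[0.0000 0.0000 0.0000]
After op 2 sync(1): ref=0.0000 raw=[0.0000 0.0000 0.0000]
After op 3 sync(0): ref=0.0000 raw=[0.0000 0.0000 0.0000]
After op 4 tick(2): ref=2.0000 raw=[1.6000 3.0000 1.6000]
After op 5 sync(0): ref=2.0000 raw=[2.0000 3.0000 1.6000]
After op 6 sync(2): ref=2.0000 raw=[2.0000 3.0000 2.0000]
After op 7 sync(1): ref=2.0000 raw=[2.0000 2.0000 2.0000]
After op 8 tick(6): ref=8.0000 raw=[6.8000 11.0000 6.8000]
Drift of clock 0 after op 8: 6.8000 - 8.0000 = -1.2000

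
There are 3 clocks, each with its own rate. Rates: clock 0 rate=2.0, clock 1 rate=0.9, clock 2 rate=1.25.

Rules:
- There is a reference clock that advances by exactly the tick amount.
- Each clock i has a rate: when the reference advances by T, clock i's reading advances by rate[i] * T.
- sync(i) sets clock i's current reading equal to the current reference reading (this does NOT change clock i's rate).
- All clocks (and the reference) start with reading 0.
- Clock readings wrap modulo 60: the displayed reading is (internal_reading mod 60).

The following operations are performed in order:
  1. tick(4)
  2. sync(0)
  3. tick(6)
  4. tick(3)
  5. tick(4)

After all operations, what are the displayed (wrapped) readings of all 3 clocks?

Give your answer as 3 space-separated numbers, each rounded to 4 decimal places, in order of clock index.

Answer: 30.0000 15.3000 21.2500

Derivation:
After op 1 tick(4): ref=4.0000 raw=[8.0000 3.6000 5.0000]
After op 2 sync(0): ref=4.0000 raw=[4.0000 3.6000 5.0000]
After op 3 tick(6): ref=10.0000 raw=[16.0000 9.0000 12.5000]
After op 4 tick(3): ref=13.0000 raw=[22.0000 11.7000 16.2500]
After op 5 tick(4): ref=17.0000 raw=[30.0000 15.3000 21.2500]
Wrap final raw readings (mod 60): 30.0000 mod 60 = 30.0000; 15.3000 mod 60 = 15.3000; 21.2500 mod 60 = 21.2500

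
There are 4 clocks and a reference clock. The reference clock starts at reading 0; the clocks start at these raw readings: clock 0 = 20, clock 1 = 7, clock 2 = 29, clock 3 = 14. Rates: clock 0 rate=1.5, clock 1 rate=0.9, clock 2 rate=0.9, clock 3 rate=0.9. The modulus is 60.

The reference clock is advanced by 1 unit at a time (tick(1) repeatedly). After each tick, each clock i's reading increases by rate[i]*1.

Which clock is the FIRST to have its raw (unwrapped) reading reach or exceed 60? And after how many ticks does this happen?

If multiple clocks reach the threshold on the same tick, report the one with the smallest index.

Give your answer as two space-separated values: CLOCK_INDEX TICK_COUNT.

clock 0: start=20, rate=1.5, needs 60-20 = 40; ticks = ceil(40/1.5) = ceil(26.6667) = 27; reading at tick 27 = 20 + 1.5*27 = 60.5000
clock 1: start=7, rate=0.9, needs 60-7 = 53; ticks = ceil(53/0.9) = ceil(58.8889) = 59; reading at tick 59 = 7 + 0.9*59 = 60.1000
clock 2: start=29, rate=0.9, needs 60-29 = 31; ticks = ceil(31/0.9) = ceil(34.4444) = 35; reading at tick 35 = 29 + 0.9*35 = 60.5000
clock 3: start=14, rate=0.9, needs 60-14 = 46; ticks = ceil(46/0.9) = ceil(51.1111) = 52; reading at tick 52 = 14 + 0.9*52 = 60.8000
Minimum tick count = 27; winners = [0]; smallest index = 0

Answer: 0 27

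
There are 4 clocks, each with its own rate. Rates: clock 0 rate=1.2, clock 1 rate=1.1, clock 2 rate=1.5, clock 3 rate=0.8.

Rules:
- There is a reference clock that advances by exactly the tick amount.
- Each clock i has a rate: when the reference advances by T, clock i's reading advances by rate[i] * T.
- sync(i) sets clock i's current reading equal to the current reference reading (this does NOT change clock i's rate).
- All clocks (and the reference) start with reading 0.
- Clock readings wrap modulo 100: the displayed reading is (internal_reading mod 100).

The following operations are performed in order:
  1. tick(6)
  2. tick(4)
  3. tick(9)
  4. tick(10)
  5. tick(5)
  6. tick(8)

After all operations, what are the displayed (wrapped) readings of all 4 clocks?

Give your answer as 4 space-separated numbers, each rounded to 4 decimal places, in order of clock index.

Answer: 50.4000 46.2000 63.0000 33.6000

Derivation:
After op 1 tick(6): ref=6.0000 raw=[7.2000 6.6000 9.0000 4.8000]
After op 2 tick(4): ref=10.0000 raw=[12.0000 11.0000 15.0000 8.0000]
After op 3 tick(9): ref=19.0000 raw=[22.8000 20.9000 28.5000 15.2000]
After op 4 tick(10): ref=29.0000 raw=[34.8000 31.9000 43.5000 23.2000]
After op 5 tick(5): ref=34.0000 raw=[40.8000 37.4000 51.0000 27.2000]
After op 6 tick(8): ref=42.0000 raw=[50.4000 46.2000 63.0000 33.6000]
Wrap final raw readings (mod 100): 50.4000 mod 100 = 50.4000; 46.2000 mod 100 = 46.2000; 63.0000 mod 100 = 63.0000; 33.6000 mod 100 = 33.6000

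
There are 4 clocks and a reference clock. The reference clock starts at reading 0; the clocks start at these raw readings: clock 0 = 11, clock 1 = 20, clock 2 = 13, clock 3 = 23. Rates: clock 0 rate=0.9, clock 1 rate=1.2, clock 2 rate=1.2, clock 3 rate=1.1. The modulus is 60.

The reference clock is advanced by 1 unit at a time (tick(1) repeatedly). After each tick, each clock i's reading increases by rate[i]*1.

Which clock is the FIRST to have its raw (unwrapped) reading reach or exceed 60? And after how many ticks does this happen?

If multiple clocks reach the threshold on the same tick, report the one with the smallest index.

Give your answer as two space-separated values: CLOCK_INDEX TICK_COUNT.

Answer: 1 34

Derivation:
clock 0: start=11, rate=0.9, needs 60-11 = 49; ticks = ceil(49/0.9) = ceil(54.4444) = 55; reading at tick 55 = 11 + 0.9*55 = 60.5000
clock 1: start=20, rate=1.2, needs 60-20 = 40; ticks = ceil(40/1.2) = ceil(33.3333) = 34; reading at tick 34 = 20 + 1.2*34 = 60.8000
clock 2: start=13, rate=1.2, needs 60-13 = 47; ticks = ceil(47/1.2) = ceil(39.1667) = 40; reading at tick 40 = 13 + 1.2*40 = 61.0000
clock 3: start=23, rate=1.1, needs 60-23 = 37; ticks = ceil(37/1.1) = ceil(33.6364) = 34; reading at tick 34 = 23 + 1.1*34 = 60.4000
Minimum tick count = 34; winners = [1, 3]; smallest index = 1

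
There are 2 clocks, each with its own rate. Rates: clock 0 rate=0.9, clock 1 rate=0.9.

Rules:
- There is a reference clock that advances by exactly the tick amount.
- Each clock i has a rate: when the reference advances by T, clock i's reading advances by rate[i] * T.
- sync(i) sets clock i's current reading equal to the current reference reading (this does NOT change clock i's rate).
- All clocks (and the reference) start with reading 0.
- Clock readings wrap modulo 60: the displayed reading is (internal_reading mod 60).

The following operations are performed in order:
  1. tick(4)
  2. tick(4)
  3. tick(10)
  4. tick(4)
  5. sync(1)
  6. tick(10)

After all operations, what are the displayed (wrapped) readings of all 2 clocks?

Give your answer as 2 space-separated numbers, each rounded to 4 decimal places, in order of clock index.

After op 1 tick(4): ref=4.0000 raw=[3.6000 3.6000]
After op 2 tick(4): ref=8.0000 raw=[7.2000 7.2000]
After op 3 tick(10): ref=18.0000 raw=[16.2000 16.2000]
After op 4 tick(4): ref=22.0000 raw=[19.8000 19.8000]
After op 5 sync(1): ref=22.0000 raw=[19.8000 22.0000]
After op 6 tick(10): ref=32.0000 raw=[28.8000 31.0000]
Wrap final raw readings (mod 60): 28.8000 mod 60 = 28.8000; 31.0000 mod 60 = 31.0000

Answer: 28.8000 31.0000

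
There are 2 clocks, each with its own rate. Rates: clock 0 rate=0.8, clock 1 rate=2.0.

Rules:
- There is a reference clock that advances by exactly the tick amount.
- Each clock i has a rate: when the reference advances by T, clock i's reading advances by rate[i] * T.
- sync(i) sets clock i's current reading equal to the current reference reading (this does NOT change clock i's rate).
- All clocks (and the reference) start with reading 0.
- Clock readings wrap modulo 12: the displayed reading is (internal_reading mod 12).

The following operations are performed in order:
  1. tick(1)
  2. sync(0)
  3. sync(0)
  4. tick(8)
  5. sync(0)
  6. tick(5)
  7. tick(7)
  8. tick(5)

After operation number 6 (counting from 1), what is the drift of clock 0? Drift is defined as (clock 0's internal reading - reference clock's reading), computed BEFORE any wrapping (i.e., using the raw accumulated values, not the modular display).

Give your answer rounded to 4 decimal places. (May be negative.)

After op 1 tick(1): ref=1.0000 raw=[0.8000 2.0000]
After op 2 sync(0): ref=1.0000 raw=[1.0000 2.0000]
After op 3 sync(0): ref=1.0000 raw=[1.0000 2.0000]
After op 4 tick(8): ref=9.0000 raw=[7.4000 18.0000]
After op 5 sync(0): ref=9.0000 raw=[9.0000 18.0000]
After op 6 tick(5): ref=14.0000 raw=[13.0000 28.0000]
Drift of clock 0 after op 6: 13.0000 - 14.0000 = -1.0000

Answer: -1.0000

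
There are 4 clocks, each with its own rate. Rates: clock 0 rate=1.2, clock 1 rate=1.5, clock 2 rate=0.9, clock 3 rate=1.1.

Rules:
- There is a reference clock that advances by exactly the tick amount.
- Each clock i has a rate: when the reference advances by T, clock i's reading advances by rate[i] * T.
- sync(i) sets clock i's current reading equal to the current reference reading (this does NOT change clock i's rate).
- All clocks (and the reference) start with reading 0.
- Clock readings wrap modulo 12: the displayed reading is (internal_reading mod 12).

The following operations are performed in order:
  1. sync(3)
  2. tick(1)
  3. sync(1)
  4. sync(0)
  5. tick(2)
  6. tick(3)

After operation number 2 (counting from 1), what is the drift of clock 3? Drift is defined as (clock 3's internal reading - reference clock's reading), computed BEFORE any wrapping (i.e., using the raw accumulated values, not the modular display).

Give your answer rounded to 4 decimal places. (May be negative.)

Answer: 0.1000

Derivation:
After op 1 sync(3): ref=0.0000 raw=[0.0000 0.0000 0.0000 0.0000]
After op 2 tick(1): ref=1.0000 raw=[1.2000 1.5000 0.9000 1.1000]
Drift of clock 3 after op 2: 1.1000 - 1.0000 = 0.1000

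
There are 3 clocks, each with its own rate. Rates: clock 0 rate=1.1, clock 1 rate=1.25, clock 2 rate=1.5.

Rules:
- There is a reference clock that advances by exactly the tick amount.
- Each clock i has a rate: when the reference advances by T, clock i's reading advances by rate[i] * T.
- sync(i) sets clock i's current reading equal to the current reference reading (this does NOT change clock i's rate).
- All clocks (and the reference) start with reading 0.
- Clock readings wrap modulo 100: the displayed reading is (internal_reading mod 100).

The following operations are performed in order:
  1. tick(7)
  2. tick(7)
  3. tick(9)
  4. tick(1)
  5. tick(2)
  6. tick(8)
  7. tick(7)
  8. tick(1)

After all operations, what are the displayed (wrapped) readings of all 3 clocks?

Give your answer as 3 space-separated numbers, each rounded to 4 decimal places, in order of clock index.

After op 1 tick(7): ref=7.0000 raw=[7.7000 8.7500 10.5000]
After op 2 tick(7): ref=14.0000 raw=[15.4000 17.5000 21.0000]
After op 3 tick(9): ref=23.0000 raw=[25.3000 28.7500 34.5000]
After op 4 tick(1): ref=24.0000 raw=[26.4000 30.0000 36.0000]
After op 5 tick(2): ref=26.0000 raw=[28.6000 32.5000 39.0000]
After op 6 tick(8): ref=34.0000 raw=[37.4000 42.5000 51.0000]
After op 7 tick(7): ref=41.0000 raw=[45.1000 51.2500 61.5000]
After op 8 tick(1): ref=42.0000 raw=[46.2000 52.5000 63.0000]
Wrap final raw readings (mod 100): 46.2000 mod 100 = 46.2000; 52.5000 mod 100 = 52.5000; 63.0000 mod 100 = 63.0000

Answer: 46.2000 52.5000 63.0000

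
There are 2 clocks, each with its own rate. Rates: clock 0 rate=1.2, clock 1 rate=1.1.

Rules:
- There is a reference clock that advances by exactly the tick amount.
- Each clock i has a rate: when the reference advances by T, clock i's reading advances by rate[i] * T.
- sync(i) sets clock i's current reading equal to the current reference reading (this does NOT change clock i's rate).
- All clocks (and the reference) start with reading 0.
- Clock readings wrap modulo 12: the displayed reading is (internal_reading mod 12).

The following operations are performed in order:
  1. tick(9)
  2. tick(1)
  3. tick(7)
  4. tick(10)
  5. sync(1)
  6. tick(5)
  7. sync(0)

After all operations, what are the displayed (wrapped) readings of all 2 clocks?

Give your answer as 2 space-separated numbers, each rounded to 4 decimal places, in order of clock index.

Answer: 8.0000 8.5000

Derivation:
After op 1 tick(9): ref=9.0000 raw=[10.8000 9.9000]
After op 2 tick(1): ref=10.0000 raw=[12.0000 11.0000]
After op 3 tick(7): ref=17.0000 raw=[20.4000 18.7000]
After op 4 tick(10): ref=27.0000 raw=[32.4000 29.7000]
After op 5 sync(1): ref=27.0000 raw=[32.4000 27.0000]
After op 6 tick(5): ref=32.0000 raw=[38.4000 32.5000]
After op 7 sync(0): ref=32.0000 raw=[32.0000 32.5000]
Wrap final raw readings (mod 12): 32.0000 mod 12 = 8.0000; 32.5000 mod 12 = 8.5000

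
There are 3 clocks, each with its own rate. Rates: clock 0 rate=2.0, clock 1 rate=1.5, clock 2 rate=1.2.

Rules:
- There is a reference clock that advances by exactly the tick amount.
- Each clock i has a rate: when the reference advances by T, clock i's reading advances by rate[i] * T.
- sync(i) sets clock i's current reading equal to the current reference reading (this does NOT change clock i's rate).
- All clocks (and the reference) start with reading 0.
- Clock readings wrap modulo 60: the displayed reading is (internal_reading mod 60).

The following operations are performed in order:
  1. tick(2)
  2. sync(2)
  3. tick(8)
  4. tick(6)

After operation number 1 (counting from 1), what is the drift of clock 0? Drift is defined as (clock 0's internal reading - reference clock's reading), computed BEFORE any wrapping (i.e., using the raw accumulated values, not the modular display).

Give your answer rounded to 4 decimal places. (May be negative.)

After op 1 tick(2): ref=2.0000 raw=[4.0000 3.0000 2.4000]
Drift of clock 0 after op 1: 4.0000 - 2.0000 = 2.0000

Answer: 2.0000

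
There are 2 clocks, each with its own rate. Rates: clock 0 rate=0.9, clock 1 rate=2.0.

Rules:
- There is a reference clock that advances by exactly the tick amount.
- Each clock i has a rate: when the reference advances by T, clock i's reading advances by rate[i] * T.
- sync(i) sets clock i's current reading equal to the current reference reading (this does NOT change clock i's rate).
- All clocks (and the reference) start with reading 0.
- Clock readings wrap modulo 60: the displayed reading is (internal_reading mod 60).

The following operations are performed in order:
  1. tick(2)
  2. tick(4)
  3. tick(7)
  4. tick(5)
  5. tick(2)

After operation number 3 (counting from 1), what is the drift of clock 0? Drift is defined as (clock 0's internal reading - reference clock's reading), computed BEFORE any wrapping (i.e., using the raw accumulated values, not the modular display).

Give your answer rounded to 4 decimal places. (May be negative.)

Answer: -1.3000

Derivation:
After op 1 tick(2): ref=2.0000 raw=[1.8000 4.0000]
After op 2 tick(4): ref=6.0000 raw=[5.4000 12.0000]
After op 3 tick(7): ref=13.0000 raw=[11.7000 26.0000]
Drift of clock 0 after op 3: 11.7000 - 13.0000 = -1.3000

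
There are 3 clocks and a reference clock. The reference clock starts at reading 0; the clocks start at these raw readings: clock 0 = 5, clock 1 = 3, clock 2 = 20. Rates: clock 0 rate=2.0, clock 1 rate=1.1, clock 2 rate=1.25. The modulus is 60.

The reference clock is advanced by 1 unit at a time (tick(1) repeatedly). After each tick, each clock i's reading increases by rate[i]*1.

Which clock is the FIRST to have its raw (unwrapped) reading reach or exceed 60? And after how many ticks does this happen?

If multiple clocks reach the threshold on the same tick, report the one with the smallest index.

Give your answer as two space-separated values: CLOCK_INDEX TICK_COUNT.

Answer: 0 28

Derivation:
clock 0: start=5, rate=2.0, needs 60-5 = 55; ticks = ceil(55/2.0) = ceil(27.5000) = 28; reading at tick 28 = 5 + 2.0*28 = 61.0000
clock 1: start=3, rate=1.1, needs 60-3 = 57; ticks = ceil(57/1.1) = ceil(51.8182) = 52; reading at tick 52 = 3 + 1.1*52 = 60.2000
clock 2: start=20, rate=1.25, needs 60-20 = 40; ticks = ceil(40/1.25) = ceil(32.0000) = 32; reading at tick 32 = 20 + 1.25*32 = 60.0000
Minimum tick count = 28; winners = [0]; smallest index = 0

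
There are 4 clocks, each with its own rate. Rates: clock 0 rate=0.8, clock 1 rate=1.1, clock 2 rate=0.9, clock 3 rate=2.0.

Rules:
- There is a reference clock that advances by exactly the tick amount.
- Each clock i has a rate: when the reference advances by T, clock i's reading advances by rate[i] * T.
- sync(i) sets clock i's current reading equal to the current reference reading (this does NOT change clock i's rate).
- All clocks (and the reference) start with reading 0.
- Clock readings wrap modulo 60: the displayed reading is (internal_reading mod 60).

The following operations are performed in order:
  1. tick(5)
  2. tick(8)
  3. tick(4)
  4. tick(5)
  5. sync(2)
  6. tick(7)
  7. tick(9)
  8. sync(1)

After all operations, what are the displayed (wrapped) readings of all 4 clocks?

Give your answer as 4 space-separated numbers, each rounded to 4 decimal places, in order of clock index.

After op 1 tick(5): ref=5.0000 raw=[4.0000 5.5000 4.5000 10.0000]
After op 2 tick(8): ref=13.0000 raw=[10.4000 14.3000 11.7000 26.0000]
After op 3 tick(4): ref=17.0000 raw=[13.6000 18.7000 15.3000 34.0000]
After op 4 tick(5): ref=22.0000 raw=[17.6000 24.2000 19.8000 44.0000]
After op 5 sync(2): ref=22.0000 raw=[17.6000 24.2000 22.0000 44.0000]
After op 6 tick(7): ref=29.0000 raw=[23.2000 31.9000 28.3000 58.0000]
After op 7 tick(9): ref=38.0000 raw=[30.4000 41.8000 36.4000 76.0000]
After op 8 sync(1): ref=38.0000 raw=[30.4000 38.0000 36.4000 76.0000]
Wrap final raw readings (mod 60): 30.4000 mod 60 = 30.4000; 38.0000 mod 60 = 38.0000; 36.4000 mod 60 = 36.4000; 76.0000 mod 60 = 16.0000

Answer: 30.4000 38.0000 36.4000 16.0000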